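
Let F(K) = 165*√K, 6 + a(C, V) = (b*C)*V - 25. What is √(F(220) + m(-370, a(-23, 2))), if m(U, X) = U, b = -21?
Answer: √(-370 + 330*√55) ≈ 45.578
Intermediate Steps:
a(C, V) = -31 - 21*C*V (a(C, V) = -6 + ((-21*C)*V - 25) = -6 + (-21*C*V - 25) = -6 + (-25 - 21*C*V) = -31 - 21*C*V)
√(F(220) + m(-370, a(-23, 2))) = √(165*√220 - 370) = √(165*(2*√55) - 370) = √(330*√55 - 370) = √(-370 + 330*√55)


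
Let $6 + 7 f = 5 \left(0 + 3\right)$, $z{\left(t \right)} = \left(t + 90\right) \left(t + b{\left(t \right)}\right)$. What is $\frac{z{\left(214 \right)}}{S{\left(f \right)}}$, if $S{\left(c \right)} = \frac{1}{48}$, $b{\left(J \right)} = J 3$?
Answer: $12490752$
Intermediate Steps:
$b{\left(J \right)} = 3 J$
$z{\left(t \right)} = 4 t \left(90 + t\right)$ ($z{\left(t \right)} = \left(t + 90\right) \left(t + 3 t\right) = \left(90 + t\right) 4 t = 4 t \left(90 + t\right)$)
$f = \frac{9}{7}$ ($f = - \frac{6}{7} + \frac{5 \left(0 + 3\right)}{7} = - \frac{6}{7} + \frac{5 \cdot 3}{7} = - \frac{6}{7} + \frac{1}{7} \cdot 15 = - \frac{6}{7} + \frac{15}{7} = \frac{9}{7} \approx 1.2857$)
$S{\left(c \right)} = \frac{1}{48}$
$\frac{z{\left(214 \right)}}{S{\left(f \right)}} = 4 \cdot 214 \left(90 + 214\right) \frac{1}{\frac{1}{48}} = 4 \cdot 214 \cdot 304 \cdot 48 = 260224 \cdot 48 = 12490752$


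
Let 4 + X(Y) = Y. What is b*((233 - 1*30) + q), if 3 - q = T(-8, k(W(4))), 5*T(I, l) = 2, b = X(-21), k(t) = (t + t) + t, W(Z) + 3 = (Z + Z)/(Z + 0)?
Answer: -5140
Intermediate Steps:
W(Z) = -1 (W(Z) = -3 + (Z + Z)/(Z + 0) = -3 + (2*Z)/Z = -3 + 2 = -1)
X(Y) = -4 + Y
k(t) = 3*t (k(t) = 2*t + t = 3*t)
b = -25 (b = -4 - 21 = -25)
T(I, l) = ⅖ (T(I, l) = (⅕)*2 = ⅖)
q = 13/5 (q = 3 - 1*⅖ = 3 - ⅖ = 13/5 ≈ 2.6000)
b*((233 - 1*30) + q) = -25*((233 - 1*30) + 13/5) = -25*((233 - 30) + 13/5) = -25*(203 + 13/5) = -25*1028/5 = -5140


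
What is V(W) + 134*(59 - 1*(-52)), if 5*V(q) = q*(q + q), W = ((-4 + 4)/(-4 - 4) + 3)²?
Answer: 74532/5 ≈ 14906.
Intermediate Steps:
W = 9 (W = (0/(-8) + 3)² = (0*(-⅛) + 3)² = (0 + 3)² = 3² = 9)
V(q) = 2*q²/5 (V(q) = (q*(q + q))/5 = (q*(2*q))/5 = (2*q²)/5 = 2*q²/5)
V(W) + 134*(59 - 1*(-52)) = (⅖)*9² + 134*(59 - 1*(-52)) = (⅖)*81 + 134*(59 + 52) = 162/5 + 134*111 = 162/5 + 14874 = 74532/5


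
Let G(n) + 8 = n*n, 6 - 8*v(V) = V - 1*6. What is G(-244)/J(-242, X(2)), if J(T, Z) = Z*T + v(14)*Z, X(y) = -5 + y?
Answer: 238112/2907 ≈ 81.910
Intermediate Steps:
v(V) = 3/2 - V/8 (v(V) = ¾ - (V - 1*6)/8 = ¾ - (V - 6)/8 = ¾ - (-6 + V)/8 = ¾ + (¾ - V/8) = 3/2 - V/8)
G(n) = -8 + n² (G(n) = -8 + n*n = -8 + n²)
J(T, Z) = -Z/4 + T*Z (J(T, Z) = Z*T + (3/2 - ⅛*14)*Z = T*Z + (3/2 - 7/4)*Z = T*Z - Z/4 = -Z/4 + T*Z)
G(-244)/J(-242, X(2)) = (-8 + (-244)²)/(((-5 + 2)*(-¼ - 242))) = (-8 + 59536)/((-3*(-969/4))) = 59528/(2907/4) = 59528*(4/2907) = 238112/2907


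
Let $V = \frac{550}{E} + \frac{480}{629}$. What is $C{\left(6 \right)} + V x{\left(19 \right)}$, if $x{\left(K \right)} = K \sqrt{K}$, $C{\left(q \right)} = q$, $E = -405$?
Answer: $6 - \frac{575890 \sqrt{19}}{50949} \approx -43.27$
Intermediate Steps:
$V = - \frac{30310}{50949}$ ($V = \frac{550}{-405} + \frac{480}{629} = 550 \left(- \frac{1}{405}\right) + 480 \cdot \frac{1}{629} = - \frac{110}{81} + \frac{480}{629} = - \frac{30310}{50949} \approx -0.59491$)
$x{\left(K \right)} = K^{\frac{3}{2}}$
$C{\left(6 \right)} + V x{\left(19 \right)} = 6 - \frac{30310 \cdot 19^{\frac{3}{2}}}{50949} = 6 - \frac{30310 \cdot 19 \sqrt{19}}{50949} = 6 - \frac{575890 \sqrt{19}}{50949}$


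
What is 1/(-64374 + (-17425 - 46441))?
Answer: -1/128240 ≈ -7.7979e-6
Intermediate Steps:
1/(-64374 + (-17425 - 46441)) = 1/(-64374 - 63866) = 1/(-128240) = -1/128240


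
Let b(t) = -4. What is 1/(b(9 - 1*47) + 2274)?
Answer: 1/2270 ≈ 0.00044053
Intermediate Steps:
1/(b(9 - 1*47) + 2274) = 1/(-4 + 2274) = 1/2270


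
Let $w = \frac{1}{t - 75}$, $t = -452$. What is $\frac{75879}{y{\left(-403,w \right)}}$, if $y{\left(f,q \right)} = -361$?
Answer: $- \frac{75879}{361} \approx -210.19$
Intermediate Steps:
$w = - \frac{1}{527}$ ($w = \frac{1}{-452 - 75} = \frac{1}{-527} = - \frac{1}{527} \approx -0.0018975$)
$\frac{75879}{y{\left(-403,w \right)}} = \frac{75879}{-361} = 75879 \left(- \frac{1}{361}\right) = - \frac{75879}{361}$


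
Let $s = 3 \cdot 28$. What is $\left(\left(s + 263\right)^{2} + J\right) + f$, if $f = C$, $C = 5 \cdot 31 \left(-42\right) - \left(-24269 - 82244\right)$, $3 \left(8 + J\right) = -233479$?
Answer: $\frac{427733}{3} \approx 1.4258 \cdot 10^{5}$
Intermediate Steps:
$J = - \frac{233503}{3}$ ($J = -8 + \frac{1}{3} \left(-233479\right) = -8 - \frac{233479}{3} = - \frac{233503}{3} \approx -77834.0$)
$s = 84$
$C = 100003$ ($C = 155 \left(-42\right) - \left(-24269 - 82244\right) = -6510 - -106513 = -6510 + 106513 = 100003$)
$f = 100003$
$\left(\left(s + 263\right)^{2} + J\right) + f = \left(\left(84 + 263\right)^{2} - \frac{233503}{3}\right) + 100003 = \left(347^{2} - \frac{233503}{3}\right) + 100003 = \left(120409 - \frac{233503}{3}\right) + 100003 = \frac{127724}{3} + 100003 = \frac{427733}{3}$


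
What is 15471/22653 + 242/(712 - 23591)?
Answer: 12906629/19195481 ≈ 0.67238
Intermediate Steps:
15471/22653 + 242/(712 - 23591) = 15471*(1/22653) + 242/(-22879) = 573/839 + 242*(-1/22879) = 573/839 - 242/22879 = 12906629/19195481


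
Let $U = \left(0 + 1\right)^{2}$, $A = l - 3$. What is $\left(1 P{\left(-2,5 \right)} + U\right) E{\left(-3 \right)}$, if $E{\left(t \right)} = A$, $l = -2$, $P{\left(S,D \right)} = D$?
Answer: $-30$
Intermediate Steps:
$A = -5$ ($A = -2 - 3 = -5$)
$E{\left(t \right)} = -5$
$U = 1$ ($U = 1^{2} = 1$)
$\left(1 P{\left(-2,5 \right)} + U\right) E{\left(-3 \right)} = \left(1 \cdot 5 + 1\right) \left(-5\right) = \left(5 + 1\right) \left(-5\right) = 6 \left(-5\right) = -30$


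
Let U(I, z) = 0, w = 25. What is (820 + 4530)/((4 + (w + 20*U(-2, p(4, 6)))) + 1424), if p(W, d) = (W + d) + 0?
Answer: 5350/1453 ≈ 3.6820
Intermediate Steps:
p(W, d) = W + d
(820 + 4530)/((4 + (w + 20*U(-2, p(4, 6)))) + 1424) = (820 + 4530)/((4 + (25 + 20*0)) + 1424) = 5350/((4 + (25 + 0)) + 1424) = 5350/((4 + 25) + 1424) = 5350/(29 + 1424) = 5350/1453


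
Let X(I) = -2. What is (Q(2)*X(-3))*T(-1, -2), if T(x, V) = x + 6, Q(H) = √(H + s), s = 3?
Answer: -10*√5 ≈ -22.361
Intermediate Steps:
Q(H) = √(3 + H) (Q(H) = √(H + 3) = √(3 + H))
T(x, V) = 6 + x
(Q(2)*X(-3))*T(-1, -2) = (√(3 + 2)*(-2))*(6 - 1) = (√5*(-2))*5 = -2*√5*5 = -10*√5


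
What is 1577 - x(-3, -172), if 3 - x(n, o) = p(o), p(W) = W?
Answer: 1402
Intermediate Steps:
x(n, o) = 3 - o
1577 - x(-3, -172) = 1577 - (3 - 1*(-172)) = 1577 - (3 + 172) = 1577 - 1*175 = 1577 - 175 = 1402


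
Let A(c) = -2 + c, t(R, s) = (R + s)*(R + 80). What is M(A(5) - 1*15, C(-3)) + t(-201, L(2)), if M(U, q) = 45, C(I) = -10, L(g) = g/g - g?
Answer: 24487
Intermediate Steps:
L(g) = 1 - g
t(R, s) = (80 + R)*(R + s) (t(R, s) = (R + s)*(80 + R) = (80 + R)*(R + s))
M(A(5) - 1*15, C(-3)) + t(-201, L(2)) = 45 + ((-201)**2 + 80*(-201) + 80*(1 - 1*2) - 201*(1 - 1*2)) = 45 + (40401 - 16080 + 80*(1 - 2) - 201*(1 - 2)) = 45 + (40401 - 16080 + 80*(-1) - 201*(-1)) = 45 + (40401 - 16080 - 80 + 201) = 45 + 24442 = 24487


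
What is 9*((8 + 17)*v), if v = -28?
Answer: -6300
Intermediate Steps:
9*((8 + 17)*v) = 9*((8 + 17)*(-28)) = 9*(25*(-28)) = 9*(-700) = -6300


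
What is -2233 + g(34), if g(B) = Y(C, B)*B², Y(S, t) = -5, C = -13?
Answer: -8013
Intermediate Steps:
g(B) = -5*B²
-2233 + g(34) = -2233 - 5*34² = -2233 - 5*1156 = -2233 - 5780 = -8013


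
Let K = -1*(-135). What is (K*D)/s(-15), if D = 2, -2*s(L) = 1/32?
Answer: -17280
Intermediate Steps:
s(L) = -1/64 (s(L) = -½/32 = -½*1/32 = -1/64)
K = 135
(K*D)/s(-15) = (135*2)/(-1/64) = 270*(-64) = -17280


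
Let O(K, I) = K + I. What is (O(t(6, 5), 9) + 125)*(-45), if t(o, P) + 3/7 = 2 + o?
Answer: -44595/7 ≈ -6370.7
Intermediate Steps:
t(o, P) = 11/7 + o (t(o, P) = -3/7 + (2 + o) = 11/7 + o)
O(K, I) = I + K
(O(t(6, 5), 9) + 125)*(-45) = ((9 + (11/7 + 6)) + 125)*(-45) = ((9 + 53/7) + 125)*(-45) = (116/7 + 125)*(-45) = (991/7)*(-45) = -44595/7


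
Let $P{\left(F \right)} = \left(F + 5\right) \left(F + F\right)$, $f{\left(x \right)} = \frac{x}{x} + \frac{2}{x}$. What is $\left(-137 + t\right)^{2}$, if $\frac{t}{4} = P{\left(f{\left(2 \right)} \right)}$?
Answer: $625$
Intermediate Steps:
$f{\left(x \right)} = 1 + \frac{2}{x}$
$P{\left(F \right)} = 2 F \left(5 + F\right)$ ($P{\left(F \right)} = \left(5 + F\right) 2 F = 2 F \left(5 + F\right)$)
$t = 112$ ($t = 4 \cdot 2 \frac{2 + 2}{2} \left(5 + \frac{2 + 2}{2}\right) = 4 \cdot 2 \cdot \frac{1}{2} \cdot 4 \left(5 + \frac{1}{2} \cdot 4\right) = 4 \cdot 2 \cdot 2 \left(5 + 2\right) = 4 \cdot 2 \cdot 2 \cdot 7 = 4 \cdot 28 = 112$)
$\left(-137 + t\right)^{2} = \left(-137 + 112\right)^{2} = \left(-25\right)^{2} = 625$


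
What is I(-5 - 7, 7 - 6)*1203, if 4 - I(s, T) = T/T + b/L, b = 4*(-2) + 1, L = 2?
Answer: 15639/2 ≈ 7819.5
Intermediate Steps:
b = -7 (b = -8 + 1 = -7)
I(s, T) = 13/2 (I(s, T) = 4 - (T/T - 7/2) = 4 - (1 - 7*1/2) = 4 - (1 - 7/2) = 4 - 1*(-5/2) = 4 + 5/2 = 13/2)
I(-5 - 7, 7 - 6)*1203 = (13/2)*1203 = 15639/2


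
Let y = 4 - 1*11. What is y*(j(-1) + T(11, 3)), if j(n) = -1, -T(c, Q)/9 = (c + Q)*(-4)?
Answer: -3521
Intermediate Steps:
T(c, Q) = 36*Q + 36*c (T(c, Q) = -9*(c + Q)*(-4) = -9*(Q + c)*(-4) = -9*(-4*Q - 4*c) = 36*Q + 36*c)
y = -7 (y = 4 - 11 = -7)
y*(j(-1) + T(11, 3)) = -7*(-1 + (36*3 + 36*11)) = -7*(-1 + (108 + 396)) = -7*(-1 + 504) = -7*503 = -3521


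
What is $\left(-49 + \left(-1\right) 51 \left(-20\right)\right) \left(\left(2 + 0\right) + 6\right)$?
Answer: $7768$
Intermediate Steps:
$\left(-49 + \left(-1\right) 51 \left(-20\right)\right) \left(\left(2 + 0\right) + 6\right) = \left(-49 - -1020\right) \left(2 + 6\right) = \left(-49 + 1020\right) 8 = 971 \cdot 8 = 7768$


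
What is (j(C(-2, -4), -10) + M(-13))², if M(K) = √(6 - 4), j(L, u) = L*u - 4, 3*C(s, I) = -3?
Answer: (6 + √2)² ≈ 54.971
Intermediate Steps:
C(s, I) = -1 (C(s, I) = (⅓)*(-3) = -1)
j(L, u) = -4 + L*u
M(K) = √2
(j(C(-2, -4), -10) + M(-13))² = ((-4 - 1*(-10)) + √2)² = ((-4 + 10) + √2)² = (6 + √2)²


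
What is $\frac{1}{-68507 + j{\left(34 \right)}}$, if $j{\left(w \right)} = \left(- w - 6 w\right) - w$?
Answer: $- \frac{1}{68779} \approx -1.4539 \cdot 10^{-5}$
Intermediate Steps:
$j{\left(w \right)} = - 8 w$ ($j{\left(w \right)} = - 7 w - w = - 8 w$)
$\frac{1}{-68507 + j{\left(34 \right)}} = \frac{1}{-68507 - 272} = \frac{1}{-68779} = - \frac{1}{68779}$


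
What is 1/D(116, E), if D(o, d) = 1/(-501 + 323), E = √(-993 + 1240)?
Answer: -178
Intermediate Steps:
E = √247 ≈ 15.716
D(o, d) = -1/178 (D(o, d) = 1/(-178) = -1/178)
1/D(116, E) = 1/(-1/178) = -178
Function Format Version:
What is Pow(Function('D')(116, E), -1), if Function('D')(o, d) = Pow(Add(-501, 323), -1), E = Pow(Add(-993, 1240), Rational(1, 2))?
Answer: -178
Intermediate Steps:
E = Pow(247, Rational(1, 2)) ≈ 15.716
Function('D')(o, d) = Rational(-1, 178) (Function('D')(o, d) = Pow(-178, -1) = Rational(-1, 178))
Pow(Function('D')(116, E), -1) = Pow(Rational(-1, 178), -1) = -178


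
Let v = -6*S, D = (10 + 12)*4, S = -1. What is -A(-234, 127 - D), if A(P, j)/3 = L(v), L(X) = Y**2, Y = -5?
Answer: -75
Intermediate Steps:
D = 88 (D = 22*4 = 88)
v = 6 (v = -6*(-1) = 6)
L(X) = 25 (L(X) = (-5)**2 = 25)
A(P, j) = 75 (A(P, j) = 3*25 = 75)
-A(-234, 127 - D) = -1*75 = -75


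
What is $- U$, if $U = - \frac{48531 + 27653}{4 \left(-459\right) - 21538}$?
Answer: $- \frac{38092}{11687} \approx -3.2593$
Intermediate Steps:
$U = \frac{38092}{11687}$ ($U = - \frac{76184}{-1836 - 21538} = - \frac{76184}{-23374} = - \frac{76184 \left(-1\right)}{23374} = \left(-1\right) \left(- \frac{38092}{11687}\right) = \frac{38092}{11687} \approx 3.2593$)
$- U = \left(-1\right) \frac{38092}{11687} = - \frac{38092}{11687}$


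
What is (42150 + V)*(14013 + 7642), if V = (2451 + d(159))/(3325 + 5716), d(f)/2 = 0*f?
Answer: 8252300414655/9041 ≈ 9.1276e+8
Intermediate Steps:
d(f) = 0 (d(f) = 2*(0*f) = 2*0 = 0)
V = 2451/9041 (V = (2451 + 0)/(3325 + 5716) = 2451/9041 ≈ 0.27110)
(42150 + V)*(14013 + 7642) = (42150 + 2451/9041)*(14013 + 7642) = (381080601/9041)*21655 = 8252300414655/9041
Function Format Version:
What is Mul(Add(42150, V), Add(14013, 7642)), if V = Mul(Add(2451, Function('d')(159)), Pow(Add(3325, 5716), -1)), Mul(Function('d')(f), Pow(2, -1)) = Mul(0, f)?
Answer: Rational(8252300414655, 9041) ≈ 9.1276e+8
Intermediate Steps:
Function('d')(f) = 0 (Function('d')(f) = Mul(2, Mul(0, f)) = Mul(2, 0) = 0)
V = Rational(2451, 9041) (V = Mul(Add(2451, 0), Pow(Add(3325, 5716), -1)) = Mul(2451, Pow(9041, -1)) = Mul(2451, Rational(1, 9041)) = Rational(2451, 9041) ≈ 0.27110)
Mul(Add(42150, V), Add(14013, 7642)) = Mul(Add(42150, Rational(2451, 9041)), Add(14013, 7642)) = Mul(Rational(381080601, 9041), 21655) = Rational(8252300414655, 9041)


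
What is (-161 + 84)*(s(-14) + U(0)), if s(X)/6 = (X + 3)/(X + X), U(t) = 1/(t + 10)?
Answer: -946/5 ≈ -189.20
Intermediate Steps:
U(t) = 1/(10 + t)
s(X) = 3*(3 + X)/X (s(X) = 6*((X + 3)/(X + X)) = 6*((3 + X)/((2*X))) = 6*((3 + X)*(1/(2*X))) = 6*((3 + X)/(2*X)) = 3*(3 + X)/X)
(-161 + 84)*(s(-14) + U(0)) = (-161 + 84)*((3 + 9/(-14)) + 1/(10 + 0)) = -77*((3 + 9*(-1/14)) + 1/10) = -77*((3 - 9/14) + ⅒) = -77*(33/14 + ⅒) = -77*86/35 = -946/5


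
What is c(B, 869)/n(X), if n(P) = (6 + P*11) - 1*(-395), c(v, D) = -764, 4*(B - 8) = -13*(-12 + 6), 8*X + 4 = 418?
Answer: -3056/3881 ≈ -0.78743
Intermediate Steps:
X = 207/4 (X = -1/2 + (1/8)*418 = -1/2 + 209/4 = 207/4 ≈ 51.750)
B = 55/2 (B = 8 + (-13*(-12 + 6))/4 = 8 + (-13*(-6))/4 = 8 + (1/4)*78 = 8 + 39/2 = 55/2 ≈ 27.500)
n(P) = 401 + 11*P (n(P) = (6 + 11*P) + 395 = 401 + 11*P)
c(B, 869)/n(X) = -764/(401 + 11*(207/4)) = -764/(401 + 2277/4) = -764/3881/4 = -764*4/3881 = -3056/3881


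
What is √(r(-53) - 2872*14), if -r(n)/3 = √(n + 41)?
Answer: √(-40208 - 6*I*√3) ≈ 0.026 - 200.52*I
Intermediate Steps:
r(n) = -3*√(41 + n) (r(n) = -3*√(n + 41) = -3*√(41 + n))
√(r(-53) - 2872*14) = √(-3*√(41 - 53) - 2872*14) = √(-6*I*√3 - 40208) = √(-40208 - 6*I*√3)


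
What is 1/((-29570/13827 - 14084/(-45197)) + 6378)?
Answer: 624938919/3984718689560 ≈ 0.00015683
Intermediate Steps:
1/((-29570/13827 - 14084/(-45197)) + 6378) = 1/((-29570*1/13827 - 14084*(-1/45197)) + 6378) = 1/((-29570/13827 + 14084/45197) + 6378) = 1/(-1141735822/624938919 + 6378) = 1/(3984718689560/624938919) = 624938919/3984718689560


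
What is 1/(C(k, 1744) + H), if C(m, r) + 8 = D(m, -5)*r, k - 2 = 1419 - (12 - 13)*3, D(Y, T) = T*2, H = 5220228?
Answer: 1/5202780 ≈ 1.9220e-7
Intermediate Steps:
D(Y, T) = 2*T
k = 1424 (k = 2 + (1419 - (12 - 13)*3) = 2 + (1419 - (-1)*3) = 2 + (1419 - 1*(-3)) = 2 + (1419 + 3) = 2 + 1422 = 1424)
C(m, r) = -8 - 10*r (C(m, r) = -8 + (2*(-5))*r = -8 - 10*r)
1/(C(k, 1744) + H) = 1/((-8 - 10*1744) + 5220228) = 1/((-8 - 17440) + 5220228) = 1/(-17448 + 5220228) = 1/5202780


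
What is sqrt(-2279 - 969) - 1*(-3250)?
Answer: 3250 + 4*I*sqrt(203) ≈ 3250.0 + 56.991*I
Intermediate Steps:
sqrt(-2279 - 969) - 1*(-3250) = sqrt(-3248) + 3250 = 4*I*sqrt(203) + 3250 = 3250 + 4*I*sqrt(203)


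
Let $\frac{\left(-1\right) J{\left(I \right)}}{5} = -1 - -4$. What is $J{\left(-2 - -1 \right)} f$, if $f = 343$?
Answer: $-5145$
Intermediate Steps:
$J{\left(I \right)} = -15$ ($J{\left(I \right)} = - 5 \left(-1 - -4\right) = - 5 \left(-1 + 4\right) = \left(-5\right) 3 = -15$)
$J{\left(-2 - -1 \right)} f = \left(-15\right) 343 = -5145$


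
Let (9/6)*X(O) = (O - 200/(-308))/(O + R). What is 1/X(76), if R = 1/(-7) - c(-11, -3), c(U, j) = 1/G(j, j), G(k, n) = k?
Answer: 4400/2951 ≈ 1.4910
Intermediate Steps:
c(U, j) = 1/j
R = 4/21 (R = 1/(-7) - 1/(-3) = -⅐ - 1*(-⅓) = -⅐ + ⅓ = 4/21 ≈ 0.19048)
X(O) = 2*(50/77 + O)/(3*(4/21 + O)) (X(O) = 2*((O - 200/(-308))/(O + 4/21))/3 = 2*((O - 200*(-1/308))/(4/21 + O))/3 = 2*((O + 50/77)/(4/21 + O))/3 = 2*((50/77 + O)/(4/21 + O))/3 = 2*(50/77 + O)/(3*(4/21 + O)))
1/X(76) = 1/(2*(50 + 77*76)/(11*(4 + 21*76))) = 1/(2*(50 + 5852)/(11*(4 + 1596))) = 1/((2/11)*5902/1600) = 1/((2/11)*(1/1600)*5902) = 1/(2951/4400) = 4400/2951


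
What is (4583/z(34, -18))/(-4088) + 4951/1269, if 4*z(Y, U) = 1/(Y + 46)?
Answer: -230103119/648459 ≈ -354.85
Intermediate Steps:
z(Y, U) = 1/(4*(46 + Y)) (z(Y, U) = 1/(4*(Y + 46)) = 1/(4*(46 + Y)))
(4583/z(34, -18))/(-4088) + 4951/1269 = (4583/((1/(4*(46 + 34)))))/(-4088) + 4951/1269 = (4583/(((¼)/80)))*(-1/4088) + 4951*(1/1269) = (4583/(((¼)*(1/80))))*(-1/4088) + 4951/1269 = (4583/(1/320))*(-1/4088) + 4951/1269 = (4583*320)*(-1/4088) + 4951/1269 = 1466560*(-1/4088) + 4951/1269 = -183320/511 + 4951/1269 = -230103119/648459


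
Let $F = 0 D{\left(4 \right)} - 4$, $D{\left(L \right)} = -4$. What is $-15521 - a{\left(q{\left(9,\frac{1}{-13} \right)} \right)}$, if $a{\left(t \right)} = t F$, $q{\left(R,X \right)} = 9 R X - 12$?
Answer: $- \frac{202721}{13} \approx -15594.0$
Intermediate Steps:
$q{\left(R,X \right)} = -12 + 9 R X$ ($q{\left(R,X \right)} = 9 R X - 12 = -12 + 9 R X$)
$F = -4$ ($F = 0 \left(-4\right) - 4 = 0 - 4 = -4$)
$a{\left(t \right)} = - 4 t$ ($a{\left(t \right)} = t \left(-4\right) = - 4 t$)
$-15521 - a{\left(q{\left(9,\frac{1}{-13} \right)} \right)} = -15521 - - 4 \left(-12 + 9 \cdot 9 \frac{1}{-13}\right) = -15521 - - 4 \left(-12 + 9 \cdot 9 \left(- \frac{1}{13}\right)\right) = -15521 - - 4 \left(-12 - \frac{81}{13}\right) = -15521 - \left(-4\right) \left(- \frac{237}{13}\right) = -15521 - \frac{948}{13} = - \frac{202721}{13}$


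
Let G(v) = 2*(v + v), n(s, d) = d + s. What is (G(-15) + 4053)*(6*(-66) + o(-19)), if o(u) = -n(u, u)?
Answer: -1429494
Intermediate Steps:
G(v) = 4*v (G(v) = 2*(2*v) = 4*v)
o(u) = -2*u (o(u) = -(u + u) = -2*u)
(G(-15) + 4053)*(6*(-66) + o(-19)) = (4*(-15) + 4053)*(6*(-66) - 2*(-19)) = (-60 + 4053)*(-396 + 38) = 3993*(-358) = -1429494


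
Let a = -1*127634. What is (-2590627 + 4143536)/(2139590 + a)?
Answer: 1552909/2011956 ≈ 0.77184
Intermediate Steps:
a = -127634
(-2590627 + 4143536)/(2139590 + a) = (-2590627 + 4143536)/(2139590 - 127634) = 1552909/2011956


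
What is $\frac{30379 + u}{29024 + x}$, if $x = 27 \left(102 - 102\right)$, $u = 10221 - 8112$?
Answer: $\frac{4061}{3628} \approx 1.1194$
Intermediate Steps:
$u = 2109$
$x = 0$ ($x = 27 \cdot 0 = 0$)
$\frac{30379 + u}{29024 + x} = \frac{30379 + 2109}{29024 + 0} = \frac{32488}{29024} = 32488 \cdot \frac{1}{29024} = \frac{4061}{3628}$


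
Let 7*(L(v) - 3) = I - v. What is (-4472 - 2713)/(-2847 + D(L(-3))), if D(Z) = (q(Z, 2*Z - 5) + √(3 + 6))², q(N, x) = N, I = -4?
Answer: 352065/137822 ≈ 2.5545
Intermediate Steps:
L(v) = 17/7 - v/7 (L(v) = 3 + (-4 - v)/7 = 3 + (-4/7 - v/7) = 17/7 - v/7)
D(Z) = (3 + Z)² (D(Z) = (Z + √(3 + 6))² = (Z + √9)² = (Z + 3)² = (3 + Z)²)
(-4472 - 2713)/(-2847 + D(L(-3))) = (-4472 - 2713)/(-2847 + (3 + (17/7 - ⅐*(-3)))²) = -7185/(-2847 + (3 + (17/7 + 3/7))²) = -7185/(-2847 + (3 + 20/7)²) = -7185/(-2847 + (41/7)²) = -7185/(-2847 + 1681/49) = -7185/(-137822/49) = -7185*(-49/137822) = 352065/137822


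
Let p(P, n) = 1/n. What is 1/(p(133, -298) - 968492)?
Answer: -298/288610617 ≈ -1.0325e-6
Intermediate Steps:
1/(p(133, -298) - 968492) = 1/(1/(-298) - 968492) = 1/(-1/298 - 968492) = 1/(-288610617/298) = -298/288610617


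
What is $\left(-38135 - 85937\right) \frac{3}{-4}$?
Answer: $93054$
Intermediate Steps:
$\left(-38135 - 85937\right) \frac{3}{-4} = - 124072 \cdot 3 \left(- \frac{1}{4}\right) = \left(-124072\right) \left(- \frac{3}{4}\right) = 93054$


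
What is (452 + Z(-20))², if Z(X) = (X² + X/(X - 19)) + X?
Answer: 1054171024/1521 ≈ 6.9308e+5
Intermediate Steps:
Z(X) = X + X² + X/(-19 + X) (Z(X) = (X² + X/(-19 + X)) + X = X + X² + X/(-19 + X))
(452 + Z(-20))² = (452 - 20*(-18 + (-20)² - 18*(-20))/(-19 - 20))² = (452 - 20*(-18 + 400 + 360)/(-39))² = (452 - 20*(-1/39)*742)² = (452 + 14840/39)² = (32468/39)² = 1054171024/1521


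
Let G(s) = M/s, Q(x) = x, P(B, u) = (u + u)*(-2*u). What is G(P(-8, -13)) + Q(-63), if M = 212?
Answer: -10700/169 ≈ -63.314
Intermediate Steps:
P(B, u) = -4*u**2 (P(B, u) = (2*u)*(-2*u) = -4*u**2)
G(s) = 212/s
G(P(-8, -13)) + Q(-63) = 212/((-4*(-13)**2)) - 63 = 212/((-4*169)) - 63 = 212/(-676) - 63 = 212*(-1/676) - 63 = -53/169 - 63 = -10700/169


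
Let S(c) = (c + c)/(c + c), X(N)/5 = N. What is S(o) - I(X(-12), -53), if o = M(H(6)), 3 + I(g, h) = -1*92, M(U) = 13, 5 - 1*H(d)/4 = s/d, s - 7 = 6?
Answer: 96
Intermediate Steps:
s = 13 (s = 7 + 6 = 13)
X(N) = 5*N
H(d) = 20 - 52/d
I(g, h) = -95 (I(g, h) = -3 - 1*92 = -3 - 92 = -95)
o = 13
S(c) = 1 (S(c) = (2*c)/((2*c)) = (2*c)*(1/(2*c)) = 1)
S(o) - I(X(-12), -53) = 1 - 1*(-95) = 1 + 95 = 96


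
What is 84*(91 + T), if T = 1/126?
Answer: 22934/3 ≈ 7644.7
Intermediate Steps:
T = 1/126 ≈ 0.0079365
84*(91 + T) = 84*(91 + 1/126) = 84*(11467/126) = 22934/3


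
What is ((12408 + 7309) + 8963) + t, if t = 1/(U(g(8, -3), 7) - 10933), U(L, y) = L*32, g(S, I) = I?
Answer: 316311719/11029 ≈ 28680.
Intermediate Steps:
U(L, y) = 32*L
t = -1/11029 (t = 1/(32*(-3) - 10933) = 1/(-96 - 10933) = 1/(-11029) = -1/11029 ≈ -9.0670e-5)
((12408 + 7309) + 8963) + t = ((12408 + 7309) + 8963) - 1/11029 = (19717 + 8963) - 1/11029 = 28680 - 1/11029 = 316311719/11029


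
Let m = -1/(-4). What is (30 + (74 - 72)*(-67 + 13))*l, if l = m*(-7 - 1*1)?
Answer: 156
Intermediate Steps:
m = ¼ (m = -1*(-¼) = ¼ ≈ 0.25000)
l = -2 (l = (-7 - 1*1)/4 = (-7 - 1)/4 = (¼)*(-8) = -2)
(30 + (74 - 72)*(-67 + 13))*l = (30 + (74 - 72)*(-67 + 13))*(-2) = (30 + 2*(-54))*(-2) = (30 - 108)*(-2) = -78*(-2) = 156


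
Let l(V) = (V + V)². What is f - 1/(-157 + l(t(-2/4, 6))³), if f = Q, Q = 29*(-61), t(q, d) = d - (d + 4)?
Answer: -463455004/261987 ≈ -1769.0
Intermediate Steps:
t(q, d) = -4 (t(q, d) = d - (4 + d) = d + (-4 - d) = -4)
l(V) = 4*V² (l(V) = (2*V)² = 4*V²)
Q = -1769
f = -1769
f - 1/(-157 + l(t(-2/4, 6))³) = -1769 - 1/(-157 + (4*(-4)²)³) = -1769 - 1/(-157 + (4*16)³) = -1769 - 1/(-157 + 64³) = -1769 - 1/(-157 + 262144) = -1769 - 1/261987 = -463455004/261987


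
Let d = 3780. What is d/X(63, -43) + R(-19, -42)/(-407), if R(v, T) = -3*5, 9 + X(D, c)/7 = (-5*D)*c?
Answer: 11745/153032 ≈ 0.076749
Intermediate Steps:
X(D, c) = -63 - 35*D*c (X(D, c) = -63 + 7*((-5*D)*c) = -63 + 7*(-5*D*c) = -63 - 35*D*c)
R(v, T) = -15
d/X(63, -43) + R(-19, -42)/(-407) = 3780/(-63 - 35*63*(-43)) - 15/(-407) = 3780/(-63 + 94815) - 15*(-1/407) = 3780/94752 + 15/407 = 3780*(1/94752) + 15/407 = 15/376 + 15/407 = 11745/153032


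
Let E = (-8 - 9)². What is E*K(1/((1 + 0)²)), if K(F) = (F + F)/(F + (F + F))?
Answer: 578/3 ≈ 192.67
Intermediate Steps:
K(F) = ⅔ (K(F) = (2*F)/(F + 2*F) = (2*F)/((3*F)) = (2*F)*(1/(3*F)) = ⅔)
E = 289 (E = (-17)² = 289)
E*K(1/((1 + 0)²)) = 289*(⅔) = 578/3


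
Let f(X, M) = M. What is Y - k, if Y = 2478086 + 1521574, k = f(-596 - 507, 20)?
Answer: 3999640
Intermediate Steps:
k = 20
Y = 3999660
Y - k = 3999660 - 1*20 = 3999660 - 20 = 3999640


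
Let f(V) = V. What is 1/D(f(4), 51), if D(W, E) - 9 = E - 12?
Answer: 1/48 ≈ 0.020833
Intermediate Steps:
D(W, E) = -3 + E (D(W, E) = 9 + (E - 12) = 9 + (-12 + E) = -3 + E)
1/D(f(4), 51) = 1/(-3 + 51) = 1/48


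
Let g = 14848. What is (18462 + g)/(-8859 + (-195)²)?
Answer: 16655/14583 ≈ 1.1421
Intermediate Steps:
(18462 + g)/(-8859 + (-195)²) = (18462 + 14848)/(-8859 + (-195)²) = 33310/(-8859 + 38025) = 33310/29166 = 33310*(1/29166) = 16655/14583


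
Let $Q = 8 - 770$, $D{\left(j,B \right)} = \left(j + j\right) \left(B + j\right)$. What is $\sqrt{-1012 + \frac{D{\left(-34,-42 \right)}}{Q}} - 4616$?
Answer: $-4616 + \frac{2 i \sqrt{36971859}}{381} \approx -4616.0 + 31.918 i$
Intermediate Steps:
$D{\left(j,B \right)} = 2 j \left(B + j\right)$
$Q = -762$ ($Q = 8 - 770 = -762$)
$\sqrt{-1012 + \frac{D{\left(-34,-42 \right)}}{Q}} - 4616 = \sqrt{-1012 + \frac{2 \left(-34\right) \left(-42 - 34\right)}{-762}} - 4616 = \sqrt{-1012 + 2 \left(-34\right) \left(-76\right) \left(- \frac{1}{762}\right)} - 4616 = \sqrt{-1012 + 5168 \left(- \frac{1}{762}\right)} - 4616 = \sqrt{-1012 - \frac{2584}{381}} - 4616 = \sqrt{- \frac{388156}{381}} - 4616 = \frac{2 i \sqrt{36971859}}{381} - 4616 = -4616 + \frac{2 i \sqrt{36971859}}{381}$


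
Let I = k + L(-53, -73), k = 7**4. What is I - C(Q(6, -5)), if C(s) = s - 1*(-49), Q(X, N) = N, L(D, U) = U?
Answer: 2284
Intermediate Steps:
k = 2401
C(s) = 49 + s (C(s) = s + 49 = 49 + s)
I = 2328 (I = 2401 - 73 = 2328)
I - C(Q(6, -5)) = 2328 - (49 - 5) = 2328 - 1*44 = 2328 - 44 = 2284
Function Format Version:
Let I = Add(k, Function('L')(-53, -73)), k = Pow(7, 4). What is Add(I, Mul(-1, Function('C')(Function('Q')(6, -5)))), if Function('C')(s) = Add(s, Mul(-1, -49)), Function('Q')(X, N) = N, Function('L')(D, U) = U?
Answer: 2284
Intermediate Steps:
k = 2401
Function('C')(s) = Add(49, s) (Function('C')(s) = Add(s, 49) = Add(49, s))
I = 2328 (I = Add(2401, -73) = 2328)
Add(I, Mul(-1, Function('C')(Function('Q')(6, -5)))) = Add(2328, Mul(-1, Add(49, -5))) = Add(2328, Mul(-1, 44)) = Add(2328, -44) = 2284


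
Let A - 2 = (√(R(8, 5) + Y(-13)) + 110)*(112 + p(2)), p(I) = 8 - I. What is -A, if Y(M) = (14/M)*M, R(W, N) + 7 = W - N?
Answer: -12982 - 118*√10 ≈ -13355.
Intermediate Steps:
R(W, N) = -7 + W - N (R(W, N) = -7 + (W - N) = -7 + W - N)
Y(M) = 14
A = 12982 + 118*√10 (A = 2 + (√((-7 + 8 - 1*5) + 14) + 110)*(112 + (8 - 1*2)) = 2 + (√((-7 + 8 - 5) + 14) + 110)*(112 + (8 - 2)) = 2 + (√(-4 + 14) + 110)*(112 + 6) = 2 + (√10 + 110)*118 = 2 + (110 + √10)*118 = 2 + (12980 + 118*√10) = 12982 + 118*√10 ≈ 13355.)
-A = -(12982 + 118*√10) = -12982 - 118*√10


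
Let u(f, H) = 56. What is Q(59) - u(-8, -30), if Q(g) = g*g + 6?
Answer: 3431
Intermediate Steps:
Q(g) = 6 + g² (Q(g) = g² + 6 = 6 + g²)
Q(59) - u(-8, -30) = (6 + 59²) - 1*56 = (6 + 3481) - 56 = 3487 - 56 = 3431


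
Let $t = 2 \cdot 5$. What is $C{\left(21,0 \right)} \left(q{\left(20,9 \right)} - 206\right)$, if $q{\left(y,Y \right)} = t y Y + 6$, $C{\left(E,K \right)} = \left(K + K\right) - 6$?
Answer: $-9600$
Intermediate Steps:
$t = 10$
$C{\left(E,K \right)} = -6 + 2 K$ ($C{\left(E,K \right)} = 2 K - 6 = -6 + 2 K$)
$q{\left(y,Y \right)} = 6 + 10 Y y$ ($q{\left(y,Y \right)} = 10 y Y + 6 = 10 Y y + 6 = 6 + 10 Y y$)
$C{\left(21,0 \right)} \left(q{\left(20,9 \right)} - 206\right) = \left(-6 + 2 \cdot 0\right) \left(\left(6 + 10 \cdot 9 \cdot 20\right) - 206\right) = \left(-6 + 0\right) \left(\left(6 + 1800\right) - 206\right) = - 6 \left(1806 - 206\right) = \left(-6\right) 1600 = -9600$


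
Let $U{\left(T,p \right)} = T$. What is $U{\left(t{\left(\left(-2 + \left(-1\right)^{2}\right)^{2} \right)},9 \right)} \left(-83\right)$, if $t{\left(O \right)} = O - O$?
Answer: $0$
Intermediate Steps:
$t{\left(O \right)} = 0$
$U{\left(t{\left(\left(-2 + \left(-1\right)^{2}\right)^{2} \right)},9 \right)} \left(-83\right) = 0 \left(-83\right) = 0$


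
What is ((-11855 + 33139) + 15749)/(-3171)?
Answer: -37033/3171 ≈ -11.679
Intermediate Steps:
((-11855 + 33139) + 15749)/(-3171) = (21284 + 15749)*(-1/3171) = 37033*(-1/3171) = -37033/3171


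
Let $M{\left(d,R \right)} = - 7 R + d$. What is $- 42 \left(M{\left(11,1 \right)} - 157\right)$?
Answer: $6426$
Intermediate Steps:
$M{\left(d,R \right)} = d - 7 R$
$- 42 \left(M{\left(11,1 \right)} - 157\right) = - 42 \left(\left(11 - 7\right) - 157\right) = - 42 \left(4 - 157\right) = \left(-42\right) \left(-153\right) = 6426$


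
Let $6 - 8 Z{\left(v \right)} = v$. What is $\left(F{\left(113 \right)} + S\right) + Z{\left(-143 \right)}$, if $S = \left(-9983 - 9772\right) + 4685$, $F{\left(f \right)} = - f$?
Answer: $- \frac{121315}{8} \approx -15164.0$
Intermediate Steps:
$S = -15070$ ($S = -19755 + 4685 = -15070$)
$Z{\left(v \right)} = \frac{3}{4} - \frac{v}{8}$
$\left(F{\left(113 \right)} + S\right) + Z{\left(-143 \right)} = \left(\left(-1\right) 113 - 15070\right) + \left(\frac{3}{4} - - \frac{143}{8}\right) = \left(-113 - 15070\right) + \left(\frac{3}{4} + \frac{143}{8}\right) = -15183 + \frac{149}{8} = - \frac{121315}{8}$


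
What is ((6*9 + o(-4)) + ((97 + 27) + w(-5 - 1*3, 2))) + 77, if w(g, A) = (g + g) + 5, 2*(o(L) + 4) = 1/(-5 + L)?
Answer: 4319/18 ≈ 239.94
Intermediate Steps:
o(L) = -4 + 1/(2*(-5 + L))
w(g, A) = 5 + 2*g (w(g, A) = 2*g + 5 = 5 + 2*g)
((6*9 + o(-4)) + ((97 + 27) + w(-5 - 1*3, 2))) + 77 = ((6*9 + (41 - 8*(-4))/(2*(-5 - 4))) + ((97 + 27) + (5 + 2*(-5 - 1*3)))) + 77 = ((54 + (1/2)*(41 + 32)/(-9)) + (124 + (5 + 2*(-5 - 3)))) + 77 = ((54 + (1/2)*(-1/9)*73) + (124 + (5 + 2*(-8)))) + 77 = ((54 - 73/18) + (124 + (5 - 16))) + 77 = (899/18 + (124 - 11)) + 77 = (899/18 + 113) + 77 = 2933/18 + 77 = 4319/18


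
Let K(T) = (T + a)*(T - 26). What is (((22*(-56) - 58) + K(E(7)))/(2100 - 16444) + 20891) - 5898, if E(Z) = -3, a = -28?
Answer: 215059983/14344 ≈ 14993.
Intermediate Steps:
K(T) = (-28 + T)*(-26 + T) (K(T) = (T - 28)*(T - 26) = (-28 + T)*(-26 + T))
(((22*(-56) - 58) + K(E(7)))/(2100 - 16444) + 20891) - 5898 = (((22*(-56) - 58) + (728 + (-3)² - 54*(-3)))/(2100 - 16444) + 20891) - 5898 = (((-1232 - 58) + (728 + 9 + 162))/(-14344) + 20891) - 5898 = ((-1290 + 899)*(-1/14344) + 20891) - 5898 = (-391*(-1/14344) + 20891) - 5898 = (391/14344 + 20891) - 5898 = 299660895/14344 - 5898 = 215059983/14344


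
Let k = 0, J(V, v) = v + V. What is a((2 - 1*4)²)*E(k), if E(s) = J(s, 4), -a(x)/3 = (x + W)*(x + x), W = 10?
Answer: -1344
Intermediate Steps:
J(V, v) = V + v
a(x) = -6*x*(10 + x) (a(x) = -3*(x + 10)*(x + x) = -3*(10 + x)*2*x = -6*x*(10 + x))
E(s) = 4 + s (E(s) = s + 4 = 4 + s)
a((2 - 1*4)²)*E(k) = (-6*(2 - 1*4)²*(10 + (2 - 1*4)²))*(4 + 0) = -6*(2 - 4)²*(10 + (2 - 4)²)*4 = -6*(-2)²*(10 + (-2)²)*4 = -6*4*(10 + 4)*4 = -6*4*14*4 = -336*4 = -1344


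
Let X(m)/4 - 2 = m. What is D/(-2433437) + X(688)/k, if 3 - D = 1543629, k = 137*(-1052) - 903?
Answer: 217151161782/352914067799 ≈ 0.61531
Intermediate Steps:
k = -145027 (k = -144124 - 903 = -145027)
X(m) = 8 + 4*m
D = -1543626 (D = 3 - 1*1543629 = 3 - 1543629 = -1543626)
D/(-2433437) + X(688)/k = -1543626/(-2433437) + (8 + 4*688)/(-145027) = -1543626*(-1/2433437) + (8 + 2752)*(-1/145027) = 1543626/2433437 + 2760*(-1/145027) = 1543626/2433437 - 2760/145027 = 217151161782/352914067799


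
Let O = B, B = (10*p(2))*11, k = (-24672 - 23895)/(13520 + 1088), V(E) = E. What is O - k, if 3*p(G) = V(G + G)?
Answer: 6573221/43824 ≈ 149.99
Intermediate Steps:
k = -48567/14608 ≈ -3.3247
p(G) = 2*G/3 (p(G) = (G + G)/3 = (2*G)/3 = 2*G/3)
B = 440/3 (B = (10*((⅔)*2))*11 = (10*(4/3))*11 = (40/3)*11 = 440/3 ≈ 146.67)
O = 440/3 ≈ 146.67
O - k = 440/3 - 1*(-48567/14608) = 440/3 + 48567/14608 = 6573221/43824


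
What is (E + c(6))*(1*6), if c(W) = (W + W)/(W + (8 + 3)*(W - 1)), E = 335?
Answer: 122682/61 ≈ 2011.2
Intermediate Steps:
c(W) = 2*W/(-11 + 12*W) (c(W) = (2*W)/(W + 11*(-1 + W)) = (2*W)/(W + (-11 + 11*W)) = (2*W)/(-11 + 12*W) = 2*W/(-11 + 12*W))
(E + c(6))*(1*6) = (335 + 2*6/(-11 + 12*6))*(1*6) = (335 + 2*6/(-11 + 72))*6 = (335 + 2*6/61)*6 = (335 + 2*6*(1/61))*6 = (335 + 12/61)*6 = (20447/61)*6 = 122682/61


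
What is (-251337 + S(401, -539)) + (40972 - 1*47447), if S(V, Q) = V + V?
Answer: -257010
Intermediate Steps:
S(V, Q) = 2*V
(-251337 + S(401, -539)) + (40972 - 1*47447) = (-251337 + 2*401) + (40972 - 1*47447) = (-251337 + 802) + (40972 - 47447) = -250535 - 6475 = -257010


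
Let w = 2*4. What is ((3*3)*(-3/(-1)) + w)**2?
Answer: 1225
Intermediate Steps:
w = 8
((3*3)*(-3/(-1)) + w)**2 = ((3*3)*(-3/(-1)) + 8)**2 = (9*(-3*(-1)) + 8)**2 = (9*3 + 8)**2 = (27 + 8)**2 = 35**2 = 1225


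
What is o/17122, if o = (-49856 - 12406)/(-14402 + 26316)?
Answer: -31131/101995754 ≈ -0.00030522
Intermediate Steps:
o = -31131/5957 (o = -62262/11914 = -62262*1/11914 = -31131/5957 ≈ -5.2260)
o/17122 = -31131/5957/17122 = -31131/5957*1/17122 = -31131/101995754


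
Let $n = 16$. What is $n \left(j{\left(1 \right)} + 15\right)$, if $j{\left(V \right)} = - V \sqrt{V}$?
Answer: $224$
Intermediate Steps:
$j{\left(V \right)} = - V^{\frac{3}{2}}$
$n \left(j{\left(1 \right)} + 15\right) = 16 \left(- 1^{\frac{3}{2}} + 15\right) = 16 \left(\left(-1\right) 1 + 15\right) = 16 \left(-1 + 15\right) = 16 \cdot 14 = 224$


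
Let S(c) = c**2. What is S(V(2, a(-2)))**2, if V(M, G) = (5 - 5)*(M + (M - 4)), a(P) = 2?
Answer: 0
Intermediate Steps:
V(M, G) = 0 (V(M, G) = 0*(M + (-4 + M)) = 0*(-4 + 2*M) = 0)
S(V(2, a(-2)))**2 = (0**2)**2 = 0**2 = 0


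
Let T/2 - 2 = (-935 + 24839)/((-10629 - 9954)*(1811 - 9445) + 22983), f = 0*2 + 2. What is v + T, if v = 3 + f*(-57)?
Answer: -5605129309/52384535 ≈ -107.00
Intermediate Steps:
f = 2 (f = 0 + 2 = 2)
T = 209554076/52384535 (T = 4 + 2*((-935 + 24839)/((-10629 - 9954)*(1811 - 9445) + 22983)) = 4 + 2*(23904/(-20583*(-7634) + 22983)) = 4 + 2*(23904/(157130622 + 22983)) = 4 + 2*(23904/157153605) = 4 + 2*(23904*(1/157153605)) = 4 + 2*(7968/52384535) = 4 + 15936/52384535 = 209554076/52384535 ≈ 4.0003)
v = -111 (v = 3 + 2*(-57) = 3 - 114 = -111)
v + T = -111 + 209554076/52384535 = -5605129309/52384535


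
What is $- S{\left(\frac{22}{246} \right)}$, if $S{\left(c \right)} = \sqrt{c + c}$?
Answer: $- \frac{\sqrt{2706}}{123} \approx -0.42292$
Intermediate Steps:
$S{\left(c \right)} = \sqrt{2} \sqrt{c}$ ($S{\left(c \right)} = \sqrt{2 c} = \sqrt{2} \sqrt{c}$)
$- S{\left(\frac{22}{246} \right)} = - \sqrt{2} \sqrt{\frac{22}{246}} = - \sqrt{2} \sqrt{22 \cdot \frac{1}{246}} = - \sqrt{2} \sqrt{\frac{11}{123}} = - \sqrt{2} \frac{\sqrt{1353}}{123} = - \frac{\sqrt{2706}}{123}$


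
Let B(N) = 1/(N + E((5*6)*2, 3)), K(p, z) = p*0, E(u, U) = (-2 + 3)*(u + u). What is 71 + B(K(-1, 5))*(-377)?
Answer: 8143/120 ≈ 67.858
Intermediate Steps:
E(u, U) = 2*u (E(u, U) = 1*(2*u) = 2*u)
K(p, z) = 0
B(N) = 1/(120 + N) (B(N) = 1/(N + 2*((5*6)*2)) = 1/(N + 2*(30*2)) = 1/(N + 2*60) = 1/(N + 120) = 1/(120 + N))
71 + B(K(-1, 5))*(-377) = 71 - 377/(120 + 0) = 71 - 377/120 = 8143/120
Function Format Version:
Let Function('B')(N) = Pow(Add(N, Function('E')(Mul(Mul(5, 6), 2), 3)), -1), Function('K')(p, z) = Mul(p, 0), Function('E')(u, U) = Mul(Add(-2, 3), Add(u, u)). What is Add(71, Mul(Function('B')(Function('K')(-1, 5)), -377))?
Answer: Rational(8143, 120) ≈ 67.858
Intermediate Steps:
Function('E')(u, U) = Mul(2, u) (Function('E')(u, U) = Mul(1, Mul(2, u)) = Mul(2, u))
Function('K')(p, z) = 0
Function('B')(N) = Pow(Add(120, N), -1) (Function('B')(N) = Pow(Add(N, Mul(2, Mul(Mul(5, 6), 2))), -1) = Pow(Add(N, Mul(2, Mul(30, 2))), -1) = Pow(Add(N, Mul(2, 60)), -1) = Pow(Add(N, 120), -1) = Pow(Add(120, N), -1))
Add(71, Mul(Function('B')(Function('K')(-1, 5)), -377)) = Add(71, Mul(Pow(Add(120, 0), -1), -377)) = Add(71, Mul(Pow(120, -1), -377)) = Add(71, Mul(Rational(1, 120), -377)) = Add(71, Rational(-377, 120)) = Rational(8143, 120)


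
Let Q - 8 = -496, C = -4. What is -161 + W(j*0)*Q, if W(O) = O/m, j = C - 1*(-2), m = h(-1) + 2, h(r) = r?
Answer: -161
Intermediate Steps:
m = 1 (m = -1 + 2 = 1)
j = -2 (j = -4 - 1*(-2) = -4 + 2 = -2)
Q = -488 (Q = 8 - 496 = -488)
W(O) = O (W(O) = O/1 = O*1 = O)
-161 + W(j*0)*Q = -161 - 2*0*(-488) = -161 + 0*(-488) = -161 + 0 = -161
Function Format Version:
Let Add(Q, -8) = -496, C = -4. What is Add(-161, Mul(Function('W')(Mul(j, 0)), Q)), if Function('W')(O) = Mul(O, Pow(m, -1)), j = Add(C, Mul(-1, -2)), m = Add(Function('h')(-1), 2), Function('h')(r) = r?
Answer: -161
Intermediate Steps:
m = 1 (m = Add(-1, 2) = 1)
j = -2 (j = Add(-4, Mul(-1, -2)) = Add(-4, 2) = -2)
Q = -488 (Q = Add(8, -496) = -488)
Function('W')(O) = O (Function('W')(O) = Mul(O, Pow(1, -1)) = Mul(O, 1) = O)
Add(-161, Mul(Function('W')(Mul(j, 0)), Q)) = Add(-161, Mul(Mul(-2, 0), -488)) = Add(-161, Mul(0, -488)) = Add(-161, 0) = -161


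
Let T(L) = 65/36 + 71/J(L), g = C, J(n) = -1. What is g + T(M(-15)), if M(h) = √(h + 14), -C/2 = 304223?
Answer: -21906547/36 ≈ -6.0852e+5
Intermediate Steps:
C = -608446 (C = -2*304223 = -608446)
g = -608446
M(h) = √(14 + h)
T(L) = -2491/36 (T(L) = 65/36 + 71/(-1) = 65*(1/36) + 71*(-1) = 65/36 - 71 = -2491/36)
g + T(M(-15)) = -608446 - 2491/36 = -21906547/36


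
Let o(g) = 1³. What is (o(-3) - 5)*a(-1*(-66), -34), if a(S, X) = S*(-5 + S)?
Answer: -16104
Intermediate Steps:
o(g) = 1
(o(-3) - 5)*a(-1*(-66), -34) = (1 - 5)*((-1*(-66))*(-5 - 1*(-66))) = -264*(-5 + 66) = -264*61 = -4*4026 = -16104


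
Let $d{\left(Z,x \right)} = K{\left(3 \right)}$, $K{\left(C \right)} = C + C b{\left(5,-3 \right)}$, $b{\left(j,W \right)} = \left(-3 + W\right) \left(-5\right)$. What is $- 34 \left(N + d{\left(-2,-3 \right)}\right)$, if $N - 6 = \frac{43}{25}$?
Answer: $- \frac{85612}{25} \approx -3424.5$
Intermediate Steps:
$b{\left(j,W \right)} = 15 - 5 W$
$N = \frac{193}{25}$ ($N = 6 + \frac{43}{25} = \frac{193}{25} \approx 7.72$)
$K{\left(C \right)} = 31 C$ ($K{\left(C \right)} = C + C \left(15 - -15\right) = C + C \left(15 + 15\right) = C + C 30 = C + 30 C = 31 C$)
$d{\left(Z,x \right)} = 93$ ($d{\left(Z,x \right)} = 31 \cdot 3 = 93$)
$- 34 \left(N + d{\left(-2,-3 \right)}\right) = - 34 \left(\frac{193}{25} + 93\right) = \left(-34\right) \frac{2518}{25} = - \frac{85612}{25}$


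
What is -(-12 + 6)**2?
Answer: -36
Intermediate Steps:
-(-12 + 6)**2 = -1*(-6)**2 = -1*36 = -36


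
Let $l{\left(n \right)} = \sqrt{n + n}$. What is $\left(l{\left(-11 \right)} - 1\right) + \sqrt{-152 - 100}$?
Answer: $-1 + i \sqrt{22} + 6 i \sqrt{7} \approx -1.0 + 20.565 i$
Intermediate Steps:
$l{\left(n \right)} = \sqrt{2} \sqrt{n}$ ($l{\left(n \right)} = \sqrt{2 n} = \sqrt{2} \sqrt{n}$)
$\left(l{\left(-11 \right)} - 1\right) + \sqrt{-152 - 100} = \left(\sqrt{2} \sqrt{-11} - 1\right) + \sqrt{-152 - 100} = \left(\sqrt{2} i \sqrt{11} - 1\right) + \sqrt{-252} = \left(i \sqrt{22} - 1\right) + 6 i \sqrt{7} = \left(-1 + i \sqrt{22}\right) + 6 i \sqrt{7} = -1 + i \sqrt{22} + 6 i \sqrt{7}$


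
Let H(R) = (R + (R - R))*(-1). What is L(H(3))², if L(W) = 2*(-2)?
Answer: 16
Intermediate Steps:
H(R) = -R (H(R) = (R + 0)*(-1) = R*(-1) = -R)
L(W) = -4
L(H(3))² = (-4)² = 16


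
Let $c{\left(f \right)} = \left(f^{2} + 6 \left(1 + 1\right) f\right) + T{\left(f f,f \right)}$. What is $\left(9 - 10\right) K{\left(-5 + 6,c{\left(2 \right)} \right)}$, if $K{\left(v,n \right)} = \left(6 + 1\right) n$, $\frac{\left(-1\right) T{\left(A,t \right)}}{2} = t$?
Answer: $-168$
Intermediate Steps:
$T{\left(A,t \right)} = - 2 t$
$c{\left(f \right)} = f^{2} + 10 f$ ($c{\left(f \right)} = \left(f^{2} + 6 \left(1 + 1\right) f\right) - 2 f = \left(f^{2} + 6 \cdot 2 f\right) - 2 f = \left(f^{2} + 12 f\right) - 2 f = f^{2} + 10 f$)
$K{\left(v,n \right)} = 7 n$
$\left(9 - 10\right) K{\left(-5 + 6,c{\left(2 \right)} \right)} = \left(9 - 10\right) 7 \cdot 2 \left(10 + 2\right) = - 7 \cdot 2 \cdot 12 = - 7 \cdot 24 = \left(-1\right) 168 = -168$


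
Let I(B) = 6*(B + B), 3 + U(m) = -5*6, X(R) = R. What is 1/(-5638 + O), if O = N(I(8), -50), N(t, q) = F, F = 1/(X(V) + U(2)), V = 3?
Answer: -30/169141 ≈ -0.00017737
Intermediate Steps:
U(m) = -33 (U(m) = -3 - 5*6 = -3 - 30 = -33)
I(B) = 12*B (I(B) = 6*(2*B) = 12*B)
F = -1/30 (F = 1/(3 - 33) = 1/(-30) = -1/30 ≈ -0.033333)
N(t, q) = -1/30
O = -1/30 ≈ -0.033333
1/(-5638 + O) = 1/(-5638 - 1/30) = 1/(-169141/30) = -30/169141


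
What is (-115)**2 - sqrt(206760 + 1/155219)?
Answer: 13225 - sqrt(4981455852971579)/155219 ≈ 12770.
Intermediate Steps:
(-115)**2 - sqrt(206760 + 1/155219) = 13225 - sqrt(206760 + 1/155219) = 13225 - sqrt(32093080441/155219) = 13225 - sqrt(4981455852971579)/155219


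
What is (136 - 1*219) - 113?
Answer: -196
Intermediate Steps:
(136 - 1*219) - 113 = (136 - 219) - 113 = -83 - 113 = -196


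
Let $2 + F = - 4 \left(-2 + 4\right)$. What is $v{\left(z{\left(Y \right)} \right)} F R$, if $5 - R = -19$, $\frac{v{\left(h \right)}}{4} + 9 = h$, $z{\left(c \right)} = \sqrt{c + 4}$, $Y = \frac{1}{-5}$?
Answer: $8640 - 192 \sqrt{95} \approx 6768.6$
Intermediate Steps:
$Y = - \frac{1}{5} \approx -0.2$
$z{\left(c \right)} = \sqrt{4 + c}$
$v{\left(h \right)} = -36 + 4 h$
$R = 24$ ($R = 5 - -19 = 5 + 19 = 24$)
$F = -10$ ($F = -2 - 4 \left(-2 + 4\right) = -2 - 8 = -10$)
$v{\left(z{\left(Y \right)} \right)} F R = \left(-36 + 4 \sqrt{4 - \frac{1}{5}}\right) \left(\left(-10\right) 24\right) = \left(-36 + 4 \sqrt{\frac{19}{5}}\right) \left(-240\right) = \left(-36 + 4 \frac{\sqrt{95}}{5}\right) \left(-240\right) = \left(-36 + \frac{4 \sqrt{95}}{5}\right) \left(-240\right) = 8640 - 192 \sqrt{95}$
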